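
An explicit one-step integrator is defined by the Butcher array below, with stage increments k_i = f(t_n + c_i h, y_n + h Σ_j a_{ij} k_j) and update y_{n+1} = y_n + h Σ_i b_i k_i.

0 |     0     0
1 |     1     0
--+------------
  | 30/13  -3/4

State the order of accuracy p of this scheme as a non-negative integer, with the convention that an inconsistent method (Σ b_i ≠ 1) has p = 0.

b = (30/13, -3/4)
c = (0, 1)
Σ b_i: 30/13·1 + (-3/4)·1 = 81/52 ≠ 1 ⇒ order 0.

0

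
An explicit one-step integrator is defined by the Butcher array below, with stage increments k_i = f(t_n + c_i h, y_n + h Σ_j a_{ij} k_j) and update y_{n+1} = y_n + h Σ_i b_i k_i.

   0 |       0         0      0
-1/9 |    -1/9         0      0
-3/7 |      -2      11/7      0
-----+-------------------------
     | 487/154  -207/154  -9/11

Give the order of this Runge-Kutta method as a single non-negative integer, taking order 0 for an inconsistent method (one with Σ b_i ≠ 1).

2

b = (487/154, -207/154, -9/11)
c = (0, -1/9, -3/7)
Ac = (0, 0, -11/63)
Σ b_i: 487/154·1 + (-207/154)·1 + (-9/11)·1 = 1 ✓
b·c: (-207/154)·(-1/9) + (-9/11)·(-3/7) = 1/2 ✓
b·c²: (-207/154)·1/81 + (-9/11)·9/49 = -1619/9702 ≠ 1/3 ⇒ order 2.
b·Ac: (-9/11)·(-11/63) = 1/7 ≠ 1/6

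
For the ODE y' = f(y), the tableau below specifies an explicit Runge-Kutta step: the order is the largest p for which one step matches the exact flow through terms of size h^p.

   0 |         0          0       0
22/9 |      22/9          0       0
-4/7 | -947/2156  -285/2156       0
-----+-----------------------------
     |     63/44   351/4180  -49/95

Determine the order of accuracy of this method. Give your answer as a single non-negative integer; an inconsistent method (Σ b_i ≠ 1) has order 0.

3

b = (63/44, 351/4180, -49/95)
c = (0, 22/9, -4/7)
Ac = (0, 0, -95/294)
Σ b_i: 63/44·1 + 351/4180·1 + (-49/95)·1 = 1 ✓
b·c: 351/4180·22/9 + (-49/95)·(-4/7) = 1/2 ✓
b·c²: 351/4180·484/81 + (-49/95)·16/49 = 1/3 ✓
b·Ac: (-49/95)·(-95/294) = 1/6 ✓; 3 stages ⇒ order 3.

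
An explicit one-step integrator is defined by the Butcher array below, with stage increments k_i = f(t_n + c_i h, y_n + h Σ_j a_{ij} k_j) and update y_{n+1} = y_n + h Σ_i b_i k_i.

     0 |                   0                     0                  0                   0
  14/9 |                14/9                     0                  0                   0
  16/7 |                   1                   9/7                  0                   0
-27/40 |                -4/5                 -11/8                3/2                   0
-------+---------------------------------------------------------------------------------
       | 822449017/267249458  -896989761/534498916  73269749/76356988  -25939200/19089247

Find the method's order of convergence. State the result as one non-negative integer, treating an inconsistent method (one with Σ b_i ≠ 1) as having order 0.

3

b = (822449017/267249458, -896989761/534498916, 73269749/76356988, -25939200/19089247)
c = (0, 14/9, 16/7, -27/40)
Ac = (0, 0, 2, 325/252)
Σ b_i: 822449017/267249458·1 + (-896989761/534498916)·1 + 73269749/76356988·1 + (-25939200/19089247)·1 = 1 ✓
b·c: (-896989761/534498916)·14/9 + 73269749/76356988·16/7 + (-25939200/19089247)·(-27/40) = 1/2 ✓
b·c²: (-896989761/534498916)·196/81 + 73269749/76356988·256/49 + (-25939200/19089247)·729/1600 = 1/3 ✓
b·Ac: 73269749/76356988·2 + (-25939200/19089247)·325/252 = 1/6 ✓
b·c³: (-896989761/534498916)·2744/729 + 73269749/76356988·4096/343 + (-25939200/19089247)·(-19683/64000) = 200596490111/36078676830 ≠ 1/4 ⇒ order 3.
b·(c∘Ac): 73269749/76356988·32/7 + (-25939200/19089247)·(-195/224) = 106317856/19089247 ≠ 1/8
b·Ac²: 73269749/76356988·28/9 + (-25939200/19089247)·35797/7938 = -11337574097/3607867683 ≠ 1/12
b·A²c: (-25939200/19089247)·3 = -77817600/19089247 ≠ 1/24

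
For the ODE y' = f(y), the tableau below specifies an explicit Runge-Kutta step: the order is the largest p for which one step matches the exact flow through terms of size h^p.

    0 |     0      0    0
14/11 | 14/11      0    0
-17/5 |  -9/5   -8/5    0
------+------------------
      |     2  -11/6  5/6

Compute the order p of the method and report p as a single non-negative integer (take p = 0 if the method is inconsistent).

1

b = (2, -11/6, 5/6)
c = (0, 14/11, -17/5)
Ac = (0, 0, -112/55)
Σ b_i: 2·1 + (-11/6)·1 + 5/6·1 = 1 ✓
b·c: (-11/6)·14/11 + 5/6·(-17/5) = -31/6 ≠ 1/2 ⇒ order 1.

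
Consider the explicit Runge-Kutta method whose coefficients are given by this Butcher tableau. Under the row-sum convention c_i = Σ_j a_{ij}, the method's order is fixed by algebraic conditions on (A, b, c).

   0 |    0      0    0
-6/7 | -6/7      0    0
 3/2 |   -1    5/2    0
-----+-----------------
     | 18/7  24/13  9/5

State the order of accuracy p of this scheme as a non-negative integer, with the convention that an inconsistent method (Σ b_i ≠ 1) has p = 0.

0

b = (18/7, 24/13, 9/5)
c = (0, -6/7, 3/2)
Ac = (0, 0, -15/7)
Σ b_i: 18/7·1 + 24/13·1 + 9/5·1 = 2829/455 ≠ 1 ⇒ order 0.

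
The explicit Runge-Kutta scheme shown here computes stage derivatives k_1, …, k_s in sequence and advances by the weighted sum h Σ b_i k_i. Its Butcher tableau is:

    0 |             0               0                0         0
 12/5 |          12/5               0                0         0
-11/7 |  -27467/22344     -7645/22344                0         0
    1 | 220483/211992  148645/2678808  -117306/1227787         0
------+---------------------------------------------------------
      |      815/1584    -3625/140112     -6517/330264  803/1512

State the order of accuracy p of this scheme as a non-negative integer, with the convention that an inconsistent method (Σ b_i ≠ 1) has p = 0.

4

b = (815/1584, -3625/140112, -6517/330264, 803/1512)
c = (0, 12/5, -11/7, 1)
Ac = (0, 0, -1529/1862, 455/1606)
Σ b_i: 815/1584·1 + (-3625/140112)·1 + (-6517/330264)·1 + 803/1512·1 = 1 ✓
b·c: (-3625/140112)·12/5 + (-6517/330264)·(-11/7) + 803/1512·1 = 1/2 ✓
b·c²: (-3625/140112)·144/25 + (-6517/330264)·121/49 + 803/1512·1 = 1/3 ✓
b·Ac: (-6517/330264)·(-1529/1862) + 803/1512·455/1606 = 1/6 ✓
b·c³: (-3625/140112)·1728/125 + (-6517/330264)·(-1331/343) + 803/1512·1 = 1/4 ✓
b·(c∘Ac): (-6517/330264)·16819/13034 + 803/1512·455/1606 = 1/8 ✓
b·Ac²: (-6517/330264)·(-9174/4655) + 803/1512·336/4015 = 1/12 ✓
b·A²c: 803/1512·63/803 = 1/24 ✓; 4 stages ⇒ order 4.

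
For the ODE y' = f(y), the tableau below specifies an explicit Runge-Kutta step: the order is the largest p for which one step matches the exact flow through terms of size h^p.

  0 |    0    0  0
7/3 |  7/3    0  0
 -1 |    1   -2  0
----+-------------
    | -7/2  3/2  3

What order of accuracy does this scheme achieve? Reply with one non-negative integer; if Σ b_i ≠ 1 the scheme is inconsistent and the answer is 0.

b = (-7/2, 3/2, 3)
c = (0, 7/3, -1)
Ac = (0, 0, -14/3)
Σ b_i: (-7/2)·1 + 3/2·1 + 3·1 = 1 ✓
b·c: 3/2·7/3 + 3·(-1) = 1/2 ✓
b·c²: 3/2·49/9 + 3·1 = 67/6 ≠ 1/3 ⇒ order 2.
b·Ac: 3·(-14/3) = -14 ≠ 1/6

2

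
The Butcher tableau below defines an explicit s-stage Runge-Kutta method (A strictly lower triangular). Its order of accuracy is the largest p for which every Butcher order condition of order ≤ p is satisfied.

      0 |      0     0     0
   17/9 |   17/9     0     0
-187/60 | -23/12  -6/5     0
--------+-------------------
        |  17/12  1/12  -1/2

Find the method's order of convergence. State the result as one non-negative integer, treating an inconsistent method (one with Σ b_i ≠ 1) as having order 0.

1

b = (17/12, 1/12, -1/2)
c = (0, 17/9, -187/60)
Ac = (0, 0, -34/15)
Σ b_i: 17/12·1 + 1/12·1 + (-1/2)·1 = 1 ✓
b·c: 1/12·17/9 + (-1/2)·(-187/60) = 1853/1080 ≠ 1/2 ⇒ order 1.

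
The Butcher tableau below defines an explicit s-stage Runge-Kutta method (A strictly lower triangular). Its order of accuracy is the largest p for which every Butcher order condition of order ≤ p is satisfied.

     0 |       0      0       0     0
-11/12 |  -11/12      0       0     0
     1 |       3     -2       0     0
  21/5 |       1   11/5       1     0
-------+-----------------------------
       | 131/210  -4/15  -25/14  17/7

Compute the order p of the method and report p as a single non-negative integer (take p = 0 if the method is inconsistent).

b = (131/210, -4/15, -25/14, 17/7)
c = (0, -11/12, 1, 21/5)
Ac = (0, 0, 11/6, -61/60)
Σ b_i: 131/210·1 + (-4/15)·1 + (-25/14)·1 + 17/7·1 = 1 ✓
b·c: (-4/15)·(-11/12) + (-25/14)·1 + 17/7·21/5 = 1091/126 ≠ 1/2 ⇒ order 1.

1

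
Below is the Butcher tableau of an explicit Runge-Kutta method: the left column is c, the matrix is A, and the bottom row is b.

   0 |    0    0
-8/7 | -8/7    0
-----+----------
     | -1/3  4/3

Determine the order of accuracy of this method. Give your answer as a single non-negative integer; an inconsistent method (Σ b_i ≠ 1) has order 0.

1

b = (-1/3, 4/3)
c = (0, -8/7)
Σ b_i: (-1/3)·1 + 4/3·1 = 1 ✓
b·c: 4/3·(-8/7) = -32/21 ≠ 1/2 ⇒ order 1.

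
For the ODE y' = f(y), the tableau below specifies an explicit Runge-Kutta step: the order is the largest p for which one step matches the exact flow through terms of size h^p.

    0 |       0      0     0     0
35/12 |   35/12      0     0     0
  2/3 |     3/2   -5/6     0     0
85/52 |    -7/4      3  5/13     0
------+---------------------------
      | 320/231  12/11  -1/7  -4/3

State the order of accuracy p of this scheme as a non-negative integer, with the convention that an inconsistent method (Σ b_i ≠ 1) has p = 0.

1

b = (320/231, 12/11, -1/7, -4/3)
c = (0, 35/12, 2/3, 85/52)
Ac = (0, 0, -175/72, 1405/156)
Σ b_i: 320/231·1 + 12/11·1 + (-1/7)·1 + (-4/3)·1 = 1 ✓
b·c: 12/11·35/12 + (-1/7)·2/3 + (-4/3)·85/52 = 908/1001 ≠ 1/2 ⇒ order 1.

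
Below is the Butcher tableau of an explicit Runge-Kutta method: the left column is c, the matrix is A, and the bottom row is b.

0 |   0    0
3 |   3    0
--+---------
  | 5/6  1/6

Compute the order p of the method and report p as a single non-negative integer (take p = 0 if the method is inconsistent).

b = (5/6, 1/6)
c = (0, 3)
Σ b_i: 5/6·1 + 1/6·1 = 1 ✓
b·c: 1/6·3 = 1/2 ✓; 2 stages ⇒ order 2.

2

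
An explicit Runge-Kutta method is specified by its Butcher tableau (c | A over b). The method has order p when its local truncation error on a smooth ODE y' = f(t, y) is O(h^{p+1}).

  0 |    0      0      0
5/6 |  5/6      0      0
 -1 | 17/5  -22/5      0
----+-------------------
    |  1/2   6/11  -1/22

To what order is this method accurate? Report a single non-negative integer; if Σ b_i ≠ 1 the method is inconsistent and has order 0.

3

b = (1/2, 6/11, -1/22)
c = (0, 5/6, -1)
Ac = (0, 0, -11/3)
Σ b_i: 1/2·1 + 6/11·1 + (-1/22)·1 = 1 ✓
b·c: 6/11·5/6 + (-1/22)·(-1) = 1/2 ✓
b·c²: 6/11·25/36 + (-1/22)·1 = 1/3 ✓
b·Ac: (-1/22)·(-11/3) = 1/6 ✓; 3 stages ⇒ order 3.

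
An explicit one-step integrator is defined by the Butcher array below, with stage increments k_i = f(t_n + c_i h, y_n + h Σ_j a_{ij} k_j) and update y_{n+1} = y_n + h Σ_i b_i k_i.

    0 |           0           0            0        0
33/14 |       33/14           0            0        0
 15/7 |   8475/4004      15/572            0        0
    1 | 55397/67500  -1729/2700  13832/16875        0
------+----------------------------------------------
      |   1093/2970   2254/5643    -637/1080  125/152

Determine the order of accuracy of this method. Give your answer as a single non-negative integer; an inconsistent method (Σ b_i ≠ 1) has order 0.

4

b = (1093/2970, 2254/5643, -637/1080, 125/152)
c = (0, 33/14, 15/7, 1)
Ac = (0, 0, 45/728, 247/1000)
Σ b_i: 1093/2970·1 + 2254/5643·1 + (-637/1080)·1 + 125/152·1 = 1 ✓
b·c: 2254/5643·33/14 + (-637/1080)·15/7 + 125/152·1 = 1/2 ✓
b·c²: 2254/5643·1089/196 + (-637/1080)·225/49 + 125/152·1 = 1/3 ✓
b·Ac: (-637/1080)·45/728 + 125/152·247/1000 = 1/6 ✓
b·c³: 2254/5643·35937/2744 + (-637/1080)·3375/343 + 125/152·1 = 1/4 ✓
b·(c∘Ac): (-637/1080)·675/5096 + 125/152·247/1000 = 1/8 ✓
b·Ac²: (-637/1080)·1485/10192 + 125/152·247/1200 = 1/12 ✓
b·A²c: 125/152·19/375 = 1/24 ✓; 4 stages ⇒ order 4.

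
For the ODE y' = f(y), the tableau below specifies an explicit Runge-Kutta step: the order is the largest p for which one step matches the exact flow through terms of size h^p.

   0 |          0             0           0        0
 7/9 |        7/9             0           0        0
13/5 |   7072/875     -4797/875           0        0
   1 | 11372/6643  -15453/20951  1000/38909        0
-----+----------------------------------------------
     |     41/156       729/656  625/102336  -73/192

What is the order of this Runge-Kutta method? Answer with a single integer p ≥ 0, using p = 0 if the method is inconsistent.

b = (41/156, 729/656, 625/102336, -73/192)
c = (0, 7/9, 13/5, 1)
Ac = (0, 0, -533/125, -37/73)
Σ b_i: 41/156·1 + 729/656·1 + 625/102336·1 + (-73/192)·1 = 1 ✓
b·c: 729/656·7/9 + 625/102336·13/5 + (-73/192)·1 = 1/2 ✓
b·c²: 729/656·49/81 + 625/102336·169/25 + (-73/192)·1 = 1/3 ✓
b·Ac: 625/102336·(-533/125) + (-73/192)·(-37/73) = 1/6 ✓
b·c³: 729/656·343/729 + 625/102336·2197/125 + (-73/192)·1 = 1/4 ✓
b·(c∘Ac): 625/102336·(-6929/625) + (-73/192)·(-37/73) = 1/8 ✓
b·Ac²: 625/102336·(-3731/1125) + (-73/192)·(-179/657) = 1/12 ✓
b·A²c: (-73/192)·(-8/73) = 1/24 ✓; 4 stages ⇒ order 4.

4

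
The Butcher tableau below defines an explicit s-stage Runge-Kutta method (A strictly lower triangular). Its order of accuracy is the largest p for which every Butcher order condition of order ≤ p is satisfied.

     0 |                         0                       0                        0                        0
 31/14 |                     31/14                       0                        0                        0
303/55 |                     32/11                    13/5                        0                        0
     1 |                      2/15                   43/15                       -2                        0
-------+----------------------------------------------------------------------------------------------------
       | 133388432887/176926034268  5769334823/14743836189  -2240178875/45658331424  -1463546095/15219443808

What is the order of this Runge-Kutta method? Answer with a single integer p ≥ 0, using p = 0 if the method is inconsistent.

b = (133388432887/176926034268, 5769334823/14743836189, -2240178875/45658331424, -1463546095/15219443808)
c = (0, 31/14, 303/55, 1)
Ac = (0, 0, 403/70, -10789/2310)
Σ b_i: 133388432887/176926034268·1 + 5769334823/14743836189·1 + (-2240178875/45658331424)·1 + (-1463546095/15219443808)·1 = 1 ✓
b·c: 5769334823/14743836189·31/14 + (-2240178875/45658331424)·303/55 + (-1463546095/15219443808)·1 = 1/2 ✓
b·c²: 5769334823/14743836189·961/196 + (-2240178875/45658331424)·91809/3025 + (-1463546095/15219443808)·1 = 1/3 ✓
b·Ac: (-2240178875/45658331424)·403/70 + (-1463546095/15219443808)·(-10789/2310) = 1/6 ✓
b·c³: 5769334823/14743836189·29791/2744 + (-2240178875/45658331424)·27818127/166375 + (-1463546095/15219443808)·1 = -1186960435135/292974293304 ≠ 1/4 ⇒ order 3.
b·(c∘Ac): (-2240178875/45658331424)·122109/3850 + (-1463546095/15219443808)·(-10789/2310) = -88452276433/79902079992 ≠ 1/8
b·Ac²: (-2240178875/45658331424)·12493/980 + (-1463546095/15219443808)·(-82966969/1778700) = 1077036878059/279023136480 ≠ 1/12
b·A²c: (-1463546095/15219443808)·(-403/35) = 117961815257/106536106656 ≠ 1/24

3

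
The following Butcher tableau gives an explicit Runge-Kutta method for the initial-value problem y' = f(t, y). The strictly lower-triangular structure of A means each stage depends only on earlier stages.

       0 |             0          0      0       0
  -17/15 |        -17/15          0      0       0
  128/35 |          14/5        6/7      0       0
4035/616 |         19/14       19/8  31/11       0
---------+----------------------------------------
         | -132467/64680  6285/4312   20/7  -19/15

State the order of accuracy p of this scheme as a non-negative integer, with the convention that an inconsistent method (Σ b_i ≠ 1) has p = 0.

b = (-132467/64680, 6285/4312, 20/7, -19/15)
c = (0, -17/15, 128/35, 4035/616)
Ac = (0, 0, -34/35, 70361/9240)
Σ b_i: (-132467/64680)·1 + 6285/4312·1 + 20/7·1 + (-19/15)·1 = 1 ✓
b·c: 6285/4312·(-17/15) + 20/7·128/35 + (-19/15)·4035/616 = 1/2 ✓
b·c²: 6285/4312·289/225 + 20/7·16384/1225 + (-19/15)·16281225/379456 = -568278517/39842880 ≠ 1/3 ⇒ order 2.
b·Ac: 20/7·(-34/35) + (-19/15)·70361/9240 = -12050813/970200 ≠ 1/6

2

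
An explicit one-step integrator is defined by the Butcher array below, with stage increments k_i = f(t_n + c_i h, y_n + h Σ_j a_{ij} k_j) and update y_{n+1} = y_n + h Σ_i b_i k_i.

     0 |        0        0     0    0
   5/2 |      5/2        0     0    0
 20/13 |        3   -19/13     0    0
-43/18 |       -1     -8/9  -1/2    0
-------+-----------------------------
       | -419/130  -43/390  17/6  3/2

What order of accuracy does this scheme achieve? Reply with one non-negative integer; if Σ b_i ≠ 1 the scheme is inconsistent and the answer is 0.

2

b = (-419/130, -43/390, 17/6, 3/2)
c = (0, 5/2, 20/13, -43/18)
Ac = (0, 0, -95/26, -350/117)
Σ b_i: (-419/130)·1 + (-43/390)·1 + 17/6·1 + 3/2·1 = 1 ✓
b·c: (-43/390)·5/2 + 17/6·20/13 + 3/2·(-43/18) = 1/2 ✓
b·c²: (-43/390)·25/4 + 17/6·400/169 + 3/2·1849/324 = 266063/18252 ≠ 1/3 ⇒ order 2.
b·Ac: 17/6·(-95/26) + 3/2·(-350/117) = -2315/156 ≠ 1/6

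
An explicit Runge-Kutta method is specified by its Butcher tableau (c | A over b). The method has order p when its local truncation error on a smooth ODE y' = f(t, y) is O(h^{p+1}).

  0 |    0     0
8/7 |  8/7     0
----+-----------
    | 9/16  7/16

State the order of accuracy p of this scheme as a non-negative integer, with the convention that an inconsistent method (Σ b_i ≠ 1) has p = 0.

b = (9/16, 7/16)
c = (0, 8/7)
Σ b_i: 9/16·1 + 7/16·1 = 1 ✓
b·c: 7/16·8/7 = 1/2 ✓; 2 stages ⇒ order 2.

2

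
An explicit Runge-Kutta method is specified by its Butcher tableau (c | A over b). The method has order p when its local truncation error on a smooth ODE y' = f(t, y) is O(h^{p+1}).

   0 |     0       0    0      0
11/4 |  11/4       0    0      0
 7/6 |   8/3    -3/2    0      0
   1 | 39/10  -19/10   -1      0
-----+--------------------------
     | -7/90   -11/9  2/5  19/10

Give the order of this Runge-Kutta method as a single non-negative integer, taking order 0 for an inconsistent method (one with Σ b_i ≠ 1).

b = (-7/90, -11/9, 2/5, 19/10)
c = (0, 11/4, 7/6, 1)
Ac = (0, 0, -33/8, -767/120)
Σ b_i: (-7/90)·1 + (-11/9)·1 + 2/5·1 + 19/10·1 = 1 ✓
b·c: (-11/9)·11/4 + 2/5·7/6 + 19/10·1 = -179/180 ≠ 1/2 ⇒ order 1.

1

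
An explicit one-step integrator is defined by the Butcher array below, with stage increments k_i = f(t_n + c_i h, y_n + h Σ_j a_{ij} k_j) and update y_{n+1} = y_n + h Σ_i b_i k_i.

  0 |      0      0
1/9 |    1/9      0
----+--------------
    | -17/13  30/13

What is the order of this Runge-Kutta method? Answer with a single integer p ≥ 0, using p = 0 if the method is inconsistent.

1

b = (-17/13, 30/13)
c = (0, 1/9)
Σ b_i: (-17/13)·1 + 30/13·1 = 1 ✓
b·c: 30/13·1/9 = 10/39 ≠ 1/2 ⇒ order 1.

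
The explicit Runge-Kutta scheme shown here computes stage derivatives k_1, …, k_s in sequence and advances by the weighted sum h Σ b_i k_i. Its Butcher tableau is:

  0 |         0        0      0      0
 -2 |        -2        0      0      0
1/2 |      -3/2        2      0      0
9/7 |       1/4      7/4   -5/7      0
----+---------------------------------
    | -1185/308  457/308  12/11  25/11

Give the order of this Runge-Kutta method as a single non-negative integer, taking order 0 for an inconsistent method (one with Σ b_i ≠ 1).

2

b = (-1185/308, 457/308, 12/11, 25/11)
c = (0, -2, 1/2, 9/7)
Ac = (0, 0, -4, -27/7)
Σ b_i: (-1185/308)·1 + 457/308·1 + 12/11·1 + 25/11·1 = 1 ✓
b·c: 457/308·(-2) + 12/11·1/2 + 25/11·9/7 = 1/2 ✓
b·c²: 457/308·4 + 12/11·1/4 + 25/11·81/49 = 5371/539 ≠ 1/3 ⇒ order 2.
b·Ac: 12/11·(-4) + 25/11·(-27/7) = -1011/77 ≠ 1/6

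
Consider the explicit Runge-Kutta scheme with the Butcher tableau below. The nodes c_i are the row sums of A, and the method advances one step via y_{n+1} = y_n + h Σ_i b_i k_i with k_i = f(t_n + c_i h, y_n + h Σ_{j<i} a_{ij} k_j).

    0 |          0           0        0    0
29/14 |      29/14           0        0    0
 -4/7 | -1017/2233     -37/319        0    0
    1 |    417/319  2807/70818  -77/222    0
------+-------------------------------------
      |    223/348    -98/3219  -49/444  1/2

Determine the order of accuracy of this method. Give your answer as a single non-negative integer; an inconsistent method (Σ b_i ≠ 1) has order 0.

4

b = (223/348, -98/3219, -49/444, 1/2)
c = (0, 29/14, -4/7, 1)
Ac = (0, 0, -37/154, 37/132)
Σ b_i: 223/348·1 + (-98/3219)·1 + (-49/444)·1 + 1/2·1 = 1 ✓
b·c: (-98/3219)·29/14 + (-49/444)·(-4/7) + 1/2·1 = 1/2 ✓
b·c²: (-98/3219)·841/196 + (-49/444)·16/49 + 1/2·1 = 1/3 ✓
b·Ac: (-49/444)·(-37/154) + 1/2·37/132 = 1/6 ✓
b·c³: (-98/3219)·24389/2744 + (-49/444)·(-64/343) + 1/2·1 = 1/4 ✓
b·(c∘Ac): (-49/444)·74/539 + 1/2·37/132 = 1/8 ✓
b·Ac²: (-49/444)·(-1073/2156) + 1/2·5/88 = 1/12 ✓
b·A²c: 1/2·1/12 = 1/24 ✓; 4 stages ⇒ order 4.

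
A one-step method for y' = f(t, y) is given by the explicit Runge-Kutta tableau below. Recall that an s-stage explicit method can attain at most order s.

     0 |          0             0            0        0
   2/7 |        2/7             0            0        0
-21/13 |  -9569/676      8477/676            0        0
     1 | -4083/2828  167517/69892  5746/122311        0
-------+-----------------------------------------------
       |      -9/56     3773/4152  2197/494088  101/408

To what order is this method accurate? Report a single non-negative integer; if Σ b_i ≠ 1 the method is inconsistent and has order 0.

4

b = (-9/56, 3773/4152, 2197/494088, 101/408)
c = (0, 2/7, -21/13, 1)
Ac = (0, 0, 1211/338, 123/202)
Σ b_i: (-9/56)·1 + 3773/4152·1 + 2197/494088·1 + 101/408·1 = 1 ✓
b·c: 3773/4152·2/7 + 2197/494088·(-21/13) + 101/408·1 = 1/2 ✓
b·c²: 3773/4152·4/49 + 2197/494088·441/169 + 101/408·1 = 1/3 ✓
b·Ac: 2197/494088·1211/338 + 101/408·123/202 = 1/6 ✓
b·c³: 3773/4152·8/343 + 2197/494088·(-9261/2197) + 101/408·1 = 1/4 ✓
b·(c∘Ac): 2197/494088·(-25431/4394) + 101/408·123/202 = 1/8 ✓
b·Ac²: 2197/494088·173/169 + 101/408·225/707 = 1/12 ✓
b·A²c: 101/408·17/101 = 1/24 ✓; 4 stages ⇒ order 4.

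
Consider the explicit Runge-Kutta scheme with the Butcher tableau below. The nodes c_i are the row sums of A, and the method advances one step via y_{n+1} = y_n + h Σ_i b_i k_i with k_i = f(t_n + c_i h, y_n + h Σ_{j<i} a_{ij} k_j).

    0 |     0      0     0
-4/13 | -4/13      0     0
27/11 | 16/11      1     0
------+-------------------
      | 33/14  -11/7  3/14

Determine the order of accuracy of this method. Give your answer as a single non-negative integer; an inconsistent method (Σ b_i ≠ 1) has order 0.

1

b = (33/14, -11/7, 3/14)
c = (0, -4/13, 27/11)
Ac = (0, 0, -4/13)
Σ b_i: 33/14·1 + (-11/7)·1 + 3/14·1 = 1 ✓
b·c: (-11/7)·(-4/13) + 3/14·27/11 = 2021/2002 ≠ 1/2 ⇒ order 1.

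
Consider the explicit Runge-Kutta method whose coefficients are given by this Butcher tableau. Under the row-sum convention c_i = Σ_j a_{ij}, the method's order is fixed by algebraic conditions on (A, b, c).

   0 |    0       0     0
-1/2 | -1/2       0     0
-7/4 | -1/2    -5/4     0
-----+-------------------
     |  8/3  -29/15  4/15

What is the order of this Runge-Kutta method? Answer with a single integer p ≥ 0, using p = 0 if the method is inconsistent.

b = (8/3, -29/15, 4/15)
c = (0, -1/2, -7/4)
Ac = (0, 0, 5/8)
Σ b_i: 8/3·1 + (-29/15)·1 + 4/15·1 = 1 ✓
b·c: (-29/15)·(-1/2) + 4/15·(-7/4) = 1/2 ✓
b·c²: (-29/15)·1/4 + 4/15·49/16 = 1/3 ✓
b·Ac: 4/15·5/8 = 1/6 ✓; 3 stages ⇒ order 3.

3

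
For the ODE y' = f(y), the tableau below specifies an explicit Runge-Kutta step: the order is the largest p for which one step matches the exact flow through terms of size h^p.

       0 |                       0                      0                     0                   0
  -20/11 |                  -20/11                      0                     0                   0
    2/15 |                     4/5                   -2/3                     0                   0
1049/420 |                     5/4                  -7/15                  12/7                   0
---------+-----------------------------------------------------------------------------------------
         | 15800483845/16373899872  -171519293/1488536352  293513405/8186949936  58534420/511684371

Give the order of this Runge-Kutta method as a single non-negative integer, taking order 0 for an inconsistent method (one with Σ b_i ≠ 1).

3

b = (15800483845/16373899872, -171519293/1488536352, 293513405/8186949936, 58534420/511684371)
c = (0, -20/11, 2/15, 1049/420)
Ac = (0, 0, 40/33, 1244/1155)
Σ b_i: 15800483845/16373899872·1 + (-171519293/1488536352)·1 + 293513405/8186949936·1 + 58534420/511684371·1 = 1 ✓
b·c: (-171519293/1488536352)·(-20/11) + 293513405/8186949936·2/15 + 58534420/511684371·1049/420 = 1/2 ✓
b·c²: (-171519293/1488536352)·400/121 + 293513405/8186949936·4/225 + 58534420/511684371·1100401/176400 = 1/3 ✓
b·Ac: 293513405/8186949936·40/33 + 58534420/511684371·1244/1155 = 1/6 ✓
b·c³: (-171519293/1488536352)·(-8000/1331) + 293513405/8186949936·8/3375 + 58534420/511684371·1154320649/74088000 = 351049363345609/141838907641200 ≠ 1/4 ⇒ order 3.
b·(c∘Ac): 293513405/8186949936·16/99 + 58534420/511684371·326239/121275 = 26470427983/84427921215 ≠ 1/8
b·Ac²: 293513405/8186949936·(-800/363) + 58534420/511684371·(-96064/63525) = -21276085238/84427921215 ≠ 1/12
b·A²c: 58534420/511684371·160/77 = 1337929600/5628528081 ≠ 1/24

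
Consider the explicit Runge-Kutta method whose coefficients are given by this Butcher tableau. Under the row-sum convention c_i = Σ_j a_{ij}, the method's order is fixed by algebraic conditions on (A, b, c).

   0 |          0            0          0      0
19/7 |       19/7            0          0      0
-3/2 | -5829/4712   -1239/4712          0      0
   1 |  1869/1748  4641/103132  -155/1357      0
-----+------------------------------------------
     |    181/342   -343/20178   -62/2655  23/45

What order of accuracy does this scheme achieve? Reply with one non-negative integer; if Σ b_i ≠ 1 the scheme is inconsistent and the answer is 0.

4

b = (181/342, -343/20178, -62/2655, 23/45)
c = (0, 19/7, -3/2, 1)
Ac = (0, 0, -177/248, 27/92)
Σ b_i: 181/342·1 + (-343/20178)·1 + (-62/2655)·1 + 23/45·1 = 1 ✓
b·c: (-343/20178)·19/7 + (-62/2655)·(-3/2) + 23/45·1 = 1/2 ✓
b·c²: (-343/20178)·361/49 + (-62/2655)·9/4 + 23/45·1 = 1/3 ✓
b·Ac: (-62/2655)·(-177/248) + 23/45·27/92 = 1/6 ✓
b·c³: (-343/20178)·6859/343 + (-62/2655)·(-27/8) + 23/45·1 = 1/4 ✓
b·(c∘Ac): (-62/2655)·531/496 + 23/45·27/92 = 1/8 ✓
b·Ac²: (-62/2655)·(-3363/1736) + 23/45·12/161 = 1/12 ✓
b·A²c: 23/45·15/184 = 1/24 ✓; 4 stages ⇒ order 4.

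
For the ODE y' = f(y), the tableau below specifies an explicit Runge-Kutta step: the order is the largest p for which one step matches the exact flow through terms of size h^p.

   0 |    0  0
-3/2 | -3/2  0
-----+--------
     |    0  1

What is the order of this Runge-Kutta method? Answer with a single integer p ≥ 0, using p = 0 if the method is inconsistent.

1

b = (0, 1)
c = (0, -3/2)
Σ b_i: 1·1 = 1 ✓
b·c: 1·(-3/2) = -3/2 ≠ 1/2 ⇒ order 1.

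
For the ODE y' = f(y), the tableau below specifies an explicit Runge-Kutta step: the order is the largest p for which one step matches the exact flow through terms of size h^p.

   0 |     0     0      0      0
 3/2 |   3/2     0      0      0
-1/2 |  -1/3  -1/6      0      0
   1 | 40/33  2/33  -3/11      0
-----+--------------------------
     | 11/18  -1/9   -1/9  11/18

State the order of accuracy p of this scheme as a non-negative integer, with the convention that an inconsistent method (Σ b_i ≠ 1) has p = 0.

b = (11/18, -1/9, -1/9, 11/18)
c = (0, 3/2, -1/2, 1)
Ac = (0, 0, -1/4, 5/22)
Σ b_i: 11/18·1 + (-1/9)·1 + (-1/9)·1 + 11/18·1 = 1 ✓
b·c: (-1/9)·3/2 + (-1/9)·(-1/2) + 11/18·1 = 1/2 ✓
b·c²: (-1/9)·9/4 + (-1/9)·1/4 + 11/18·1 = 1/3 ✓
b·Ac: (-1/9)·(-1/4) + 11/18·5/22 = 1/6 ✓
b·c³: (-1/9)·27/8 + (-1/9)·(-1/8) + 11/18·1 = 1/4 ✓
b·(c∘Ac): (-1/9)·1/8 + 11/18·5/22 = 1/8 ✓
b·Ac²: (-1/9)·(-3/8) + 11/18·3/44 = 1/12 ✓
b·A²c: 11/18·3/44 = 1/24 ✓; 4 stages ⇒ order 4.

4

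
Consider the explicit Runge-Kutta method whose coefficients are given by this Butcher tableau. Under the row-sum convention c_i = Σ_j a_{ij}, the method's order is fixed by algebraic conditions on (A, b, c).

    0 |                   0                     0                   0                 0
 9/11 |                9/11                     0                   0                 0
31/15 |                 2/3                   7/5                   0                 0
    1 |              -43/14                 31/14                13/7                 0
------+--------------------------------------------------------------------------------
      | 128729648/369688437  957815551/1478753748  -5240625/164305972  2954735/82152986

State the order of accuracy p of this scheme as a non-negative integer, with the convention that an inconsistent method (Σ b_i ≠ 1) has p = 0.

b = (128729648/369688437, 957815551/1478753748, -5240625/164305972, 2954735/82152986)
c = (0, 9/11, 31/15, 1)
Ac = (0, 0, 63/55, 13051/2310)
Σ b_i: 128729648/369688437·1 + 957815551/1478753748·1 + (-5240625/164305972)·1 + 2954735/82152986·1 = 1 ✓
b·c: 957815551/1478753748·9/11 + (-5240625/164305972)·31/15 + 2954735/82152986·1 = 1/2 ✓
b·c²: 957815551/1478753748·81/121 + (-5240625/164305972)·961/225 + 2954735/82152986·1 = 1/3 ✓
b·Ac: (-5240625/164305972)·63/55 + 2954735/82152986·13051/2310 = 1/6 ✓
b·c³: 957815551/1478753748·729/1331 + (-5240625/164305972)·29791/3375 + 2954735/82152986·1 = 80729857/739376874 ≠ 1/4 ⇒ order 3.
b·(c∘Ac): (-5240625/164305972)·651/275 + 2954735/82152986·13051/2310 = 346190423/2711048538 ≠ 1/8
b·Ac²: (-5240625/164305972)·567/605 + 2954735/82152986·3588281/381150 = 12553789133/40665728070 ≠ 1/12
b·A²c: 2954735/82152986·117/55 = 69140799/903682846 ≠ 1/24

3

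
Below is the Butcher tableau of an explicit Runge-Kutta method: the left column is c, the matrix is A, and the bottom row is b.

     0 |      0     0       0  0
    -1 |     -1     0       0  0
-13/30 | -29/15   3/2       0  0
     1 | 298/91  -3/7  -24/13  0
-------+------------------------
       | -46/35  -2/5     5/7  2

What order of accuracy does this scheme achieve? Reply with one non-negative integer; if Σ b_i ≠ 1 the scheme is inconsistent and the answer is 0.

b = (-46/35, -2/5, 5/7, 2)
c = (0, -1, -13/30, 1)
Ac = (0, 0, -3/2, 43/35)
Σ b_i: (-46/35)·1 + (-2/5)·1 + 5/7·1 + 2·1 = 1 ✓
b·c: (-2/5)·(-1) + 5/7·(-13/30) + 2·1 = 439/210 ≠ 1/2 ⇒ order 1.

1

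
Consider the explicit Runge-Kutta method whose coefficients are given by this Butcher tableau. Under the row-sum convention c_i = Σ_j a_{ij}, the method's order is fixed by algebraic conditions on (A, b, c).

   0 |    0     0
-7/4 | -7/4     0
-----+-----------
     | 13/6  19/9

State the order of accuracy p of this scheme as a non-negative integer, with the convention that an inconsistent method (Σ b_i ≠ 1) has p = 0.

b = (13/6, 19/9)
c = (0, -7/4)
Σ b_i: 13/6·1 + 19/9·1 = 77/18 ≠ 1 ⇒ order 0.

0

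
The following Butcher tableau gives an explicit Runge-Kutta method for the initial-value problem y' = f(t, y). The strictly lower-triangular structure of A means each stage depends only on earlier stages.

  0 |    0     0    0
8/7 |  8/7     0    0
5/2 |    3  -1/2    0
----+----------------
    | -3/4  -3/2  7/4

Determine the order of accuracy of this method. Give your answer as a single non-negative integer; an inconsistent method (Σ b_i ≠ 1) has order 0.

b = (-3/4, -3/2, 7/4)
c = (0, 8/7, 5/2)
Ac = (0, 0, -4/7)
Σ b_i: (-3/4)·1 + (-3/2)·1 + 7/4·1 = -1/2 ≠ 1 ⇒ order 0.

0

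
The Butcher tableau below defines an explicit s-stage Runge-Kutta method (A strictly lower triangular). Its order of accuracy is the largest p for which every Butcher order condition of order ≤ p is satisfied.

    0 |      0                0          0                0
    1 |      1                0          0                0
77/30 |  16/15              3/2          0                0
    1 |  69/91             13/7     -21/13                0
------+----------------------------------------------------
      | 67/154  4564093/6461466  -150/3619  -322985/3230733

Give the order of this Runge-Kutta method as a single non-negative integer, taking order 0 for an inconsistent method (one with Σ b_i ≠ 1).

3

b = (67/154, 4564093/6461466, -150/3619, -322985/3230733)
c = (0, 1, 77/30, 1)
Ac = (0, 0, 3/2, -2083/910)
Σ b_i: 67/154·1 + 4564093/6461466·1 + (-150/3619)·1 + (-322985/3230733)·1 = 1 ✓
b·c: 4564093/6461466·1 + (-150/3619)·77/30 + (-322985/3230733)·1 = 1/2 ✓
b·c²: 4564093/6461466·1 + (-150/3619)·5929/900 + (-322985/3230733)·1 = 1/3 ✓
b·Ac: (-150/3619)·3/2 + (-322985/3230733)·(-2083/910) = 1/6 ✓
b·c³: 4564093/6461466·1 + (-150/3619)·456533/27000 + (-322985/3230733)·1 = -17/180 ≠ 1/4 ⇒ order 3.
b·(c∘Ac): (-150/3619)·77/20 + (-322985/3230733)·(-2083/910) = 16/231 ≠ 1/8
b·Ac²: (-150/3619)·3/2 + (-322985/3230733)·(-239821/27300) = 305971/374940 ≠ 1/12
b·A²c: (-322985/3230733)·(-63/26) = 521745/2153822 ≠ 1/24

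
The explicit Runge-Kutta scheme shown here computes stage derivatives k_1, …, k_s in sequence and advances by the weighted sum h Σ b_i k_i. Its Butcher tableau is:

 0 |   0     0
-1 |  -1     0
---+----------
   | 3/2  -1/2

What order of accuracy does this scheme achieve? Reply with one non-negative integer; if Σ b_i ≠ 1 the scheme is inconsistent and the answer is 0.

2

b = (3/2, -1/2)
c = (0, -1)
Σ b_i: 3/2·1 + (-1/2)·1 = 1 ✓
b·c: (-1/2)·(-1) = 1/2 ✓; 2 stages ⇒ order 2.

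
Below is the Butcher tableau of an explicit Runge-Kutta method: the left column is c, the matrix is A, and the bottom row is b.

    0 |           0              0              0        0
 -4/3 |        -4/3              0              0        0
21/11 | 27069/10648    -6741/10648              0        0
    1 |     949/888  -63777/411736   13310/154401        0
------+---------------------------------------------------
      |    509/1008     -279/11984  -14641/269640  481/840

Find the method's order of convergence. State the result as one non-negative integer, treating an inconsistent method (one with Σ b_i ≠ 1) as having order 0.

4

b = (509/1008, -279/11984, -14641/269640, 481/840)
c = (0, -4/3, 21/11, 1)
Ac = (0, 0, 2247/2662, 357/962)
Σ b_i: 509/1008·1 + (-279/11984)·1 + (-14641/269640)·1 + 481/840·1 = 1 ✓
b·c: (-279/11984)·(-4/3) + (-14641/269640)·21/11 + 481/840·1 = 1/2 ✓
b·c²: (-279/11984)·16/9 + (-14641/269640)·441/121 + 481/840·1 = 1/3 ✓
b·Ac: (-14641/269640)·2247/2662 + 481/840·357/962 = 1/6 ✓
b·c³: (-279/11984)·(-64/27) + (-14641/269640)·9261/1331 + 481/840·1 = 1/4 ✓
b·(c∘Ac): (-14641/269640)·47187/29282 + 481/840·357/962 = 1/8 ✓
b·Ac²: (-14641/269640)·(-1498/1331) + 481/840·56/1443 = 1/12 ✓
b·A²c: 481/840·35/481 = 1/24 ✓; 4 stages ⇒ order 4.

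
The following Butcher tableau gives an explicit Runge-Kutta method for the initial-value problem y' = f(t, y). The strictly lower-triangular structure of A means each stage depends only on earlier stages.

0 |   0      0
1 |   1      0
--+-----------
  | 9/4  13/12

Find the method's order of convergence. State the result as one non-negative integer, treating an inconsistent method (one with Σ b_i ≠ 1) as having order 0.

b = (9/4, 13/12)
c = (0, 1)
Σ b_i: 9/4·1 + 13/12·1 = 10/3 ≠ 1 ⇒ order 0.

0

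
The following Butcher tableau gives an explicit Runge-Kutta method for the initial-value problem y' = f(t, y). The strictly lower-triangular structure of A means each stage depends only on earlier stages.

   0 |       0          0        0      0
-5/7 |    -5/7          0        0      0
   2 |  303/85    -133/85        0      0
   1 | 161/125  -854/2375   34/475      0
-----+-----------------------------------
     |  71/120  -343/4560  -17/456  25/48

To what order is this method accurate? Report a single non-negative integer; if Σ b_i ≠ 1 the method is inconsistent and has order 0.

b = (71/120, -343/4560, -17/456, 25/48)
c = (0, -5/7, 2, 1)
Ac = (0, 0, 19/17, 2/5)
Σ b_i: 71/120·1 + (-343/4560)·1 + (-17/456)·1 + 25/48·1 = 1 ✓
b·c: (-343/4560)·(-5/7) + (-17/456)·2 + 25/48·1 = 1/2 ✓
b·c²: (-343/4560)·25/49 + (-17/456)·4 + 25/48·1 = 1/3 ✓
b·Ac: (-17/456)·19/17 + 25/48·2/5 = 1/6 ✓
b·c³: (-343/4560)·(-125/343) + (-17/456)·8 + 25/48·1 = 1/4 ✓
b·(c∘Ac): (-17/456)·38/17 + 25/48·2/5 = 1/8 ✓
b·Ac²: (-17/456)·(-95/119) + 25/48·18/175 = 1/12 ✓
b·A²c: 25/48·2/25 = 1/24 ✓; 4 stages ⇒ order 4.

4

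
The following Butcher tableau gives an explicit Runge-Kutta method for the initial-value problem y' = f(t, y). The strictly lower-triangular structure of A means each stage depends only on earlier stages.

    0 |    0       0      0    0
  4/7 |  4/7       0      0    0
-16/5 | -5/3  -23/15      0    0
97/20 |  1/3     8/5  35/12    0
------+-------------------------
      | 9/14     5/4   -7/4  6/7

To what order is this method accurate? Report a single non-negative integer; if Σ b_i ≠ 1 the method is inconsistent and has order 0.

b = (9/14, 5/4, -7/4, 6/7)
c = (0, 4/7, -16/5, 97/20)
Ac = (0, 0, -92/105, -884/105)
Σ b_i: 9/14·1 + 5/4·1 + (-7/4)·1 + 6/7·1 = 1 ✓
b·c: 5/4·4/7 + (-7/4)·(-16/5) + 6/7·97/20 = 733/70 ≠ 1/2 ⇒ order 1.

1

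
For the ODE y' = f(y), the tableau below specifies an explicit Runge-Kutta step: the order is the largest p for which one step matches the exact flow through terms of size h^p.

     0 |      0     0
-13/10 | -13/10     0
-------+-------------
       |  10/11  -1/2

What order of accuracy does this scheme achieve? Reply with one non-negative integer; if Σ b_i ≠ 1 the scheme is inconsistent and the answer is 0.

0

b = (10/11, -1/2)
c = (0, -13/10)
Σ b_i: 10/11·1 + (-1/2)·1 = 9/22 ≠ 1 ⇒ order 0.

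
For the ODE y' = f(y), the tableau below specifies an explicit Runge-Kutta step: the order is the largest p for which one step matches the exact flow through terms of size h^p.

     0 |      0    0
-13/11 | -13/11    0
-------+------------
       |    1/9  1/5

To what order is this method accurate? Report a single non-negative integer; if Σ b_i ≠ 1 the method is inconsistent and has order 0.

b = (1/9, 1/5)
c = (0, -13/11)
Σ b_i: 1/9·1 + 1/5·1 = 14/45 ≠ 1 ⇒ order 0.

0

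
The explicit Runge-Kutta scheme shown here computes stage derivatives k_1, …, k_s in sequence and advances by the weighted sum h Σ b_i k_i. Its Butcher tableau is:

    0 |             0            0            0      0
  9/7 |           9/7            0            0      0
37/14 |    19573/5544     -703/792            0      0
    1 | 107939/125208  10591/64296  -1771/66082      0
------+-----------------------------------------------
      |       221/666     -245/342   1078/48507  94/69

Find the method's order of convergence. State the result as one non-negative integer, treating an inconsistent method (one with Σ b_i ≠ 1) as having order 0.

4

b = (221/666, -245/342, 1078/48507, 94/69)
c = (0, 9/7, 37/14, 1)
Ac = (0, 0, -703/616, 53/376)
Σ b_i: 221/666·1 + (-245/342)·1 + 1078/48507·1 + 94/69·1 = 1 ✓
b·c: (-245/342)·9/7 + 1078/48507·37/14 + 94/69·1 = 1/2 ✓
b·c²: (-245/342)·81/49 + 1078/48507·1369/196 + 94/69·1 = 1/3 ✓
b·Ac: 1078/48507·(-703/616) + 94/69·53/376 = 1/6 ✓
b·c³: (-245/342)·729/343 + 1078/48507·50653/2744 + 94/69·1 = 1/4 ✓
b·(c∘Ac): 1078/48507·(-26011/8624) + 94/69·53/376 = 1/8 ✓
b·Ac²: 1078/48507·(-6327/4312) + 94/69·4/47 = 1/12 ✓
b·A²c: 94/69·23/752 = 1/24 ✓; 4 stages ⇒ order 4.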